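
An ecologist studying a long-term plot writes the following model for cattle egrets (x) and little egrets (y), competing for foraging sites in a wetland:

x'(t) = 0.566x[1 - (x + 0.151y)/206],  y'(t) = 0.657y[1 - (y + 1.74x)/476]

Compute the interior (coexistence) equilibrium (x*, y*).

Setting both brackets to zero gives the nullclines x + 0.151y = 206 and 1.74x + y = 476.
Substituting y = 476 - 1.74x into the first: x(1 - 0.151·1.74) = 206 - 0.151·476.
So x* = 134/0.737 = 182, and then y* = 476 - 1.74·182 = 159.

x* ≈ 182, y* ≈ 159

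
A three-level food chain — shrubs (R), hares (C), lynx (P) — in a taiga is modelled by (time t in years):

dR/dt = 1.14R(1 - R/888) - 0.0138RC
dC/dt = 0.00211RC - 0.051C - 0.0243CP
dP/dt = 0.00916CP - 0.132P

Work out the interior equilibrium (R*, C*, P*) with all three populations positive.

From dP/dt = 0: 0.00916C* = 0.132, so C* = 14.4.
From dR/dt = 0: 1.14(1 - R*/888) = 0.0138·14.4, giving R* = 888·(1 - 0.174) = 733.
From dC/dt = 0: 0.00211·733 - 0.051 = 0.0243P*, so P* = 1.5/0.0243 = 61.6.

R* ≈ 733, C* ≈ 14.4, P* ≈ 61.6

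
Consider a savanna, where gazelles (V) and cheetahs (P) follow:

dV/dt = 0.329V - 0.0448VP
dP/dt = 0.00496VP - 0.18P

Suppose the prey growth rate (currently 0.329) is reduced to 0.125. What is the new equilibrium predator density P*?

P* ≈ 2.79

At the interior fixed point, setting dV/dt = 0 with V > 0 fixes P* = (prey growth rate)/(VP coefficient) — independent of the other coefficients.
With the change, P* = 0.125/0.0448 = 2.79; it falls from 7.34.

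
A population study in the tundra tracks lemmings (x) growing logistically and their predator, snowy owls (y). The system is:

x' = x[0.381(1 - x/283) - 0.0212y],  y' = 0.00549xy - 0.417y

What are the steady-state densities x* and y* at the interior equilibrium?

x* ≈ 76, y* ≈ 13.1

From dy/dt = 0 with y > 0: 0.00549x* = 0.417, so x* = 76.
Substitute into dx/dt = 0: 0.381(1 - 76/283) = 0.0212y*.
The bracket is 0.732, giving y* = 0.279/0.0212 = 13.1.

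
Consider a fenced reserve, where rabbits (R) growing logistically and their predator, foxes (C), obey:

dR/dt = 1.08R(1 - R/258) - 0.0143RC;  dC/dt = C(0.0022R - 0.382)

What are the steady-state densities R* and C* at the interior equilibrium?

R* ≈ 174, C* ≈ 24.7

From dC/dt = 0 with C > 0: 0.0022R* = 0.382, so R* = 174.
Substitute into dR/dt = 0: 1.08(1 - 174/258) = 0.0143C*.
The bracket is 0.327, giving C* = 0.353/0.0143 = 24.7.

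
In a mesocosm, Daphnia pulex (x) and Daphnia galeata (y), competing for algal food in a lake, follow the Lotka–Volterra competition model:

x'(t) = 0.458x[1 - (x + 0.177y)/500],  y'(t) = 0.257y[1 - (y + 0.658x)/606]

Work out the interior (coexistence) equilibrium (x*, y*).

x* ≈ 445, y* ≈ 314

Setting both brackets to zero gives the nullclines x + 0.177y = 500 and 0.658x + y = 606.
Substituting y = 606 - 0.658x into the first: x(1 - 0.177·0.658) = 500 - 0.177·606.
So x* = 393/0.884 = 445, and then y* = 606 - 0.658·445 = 314.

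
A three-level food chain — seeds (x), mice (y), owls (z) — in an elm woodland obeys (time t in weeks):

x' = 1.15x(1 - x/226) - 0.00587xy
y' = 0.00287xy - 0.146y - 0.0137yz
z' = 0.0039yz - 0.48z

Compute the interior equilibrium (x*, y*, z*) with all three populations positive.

x* ≈ 84, y* ≈ 123, z* ≈ 6.94

From dz/dt = 0: 0.0039y* = 0.48, so y* = 123.
From dx/dt = 0: 1.15(1 - x*/226) = 0.00587·123, giving x* = 226·(1 - 0.628) = 84.
From dy/dt = 0: 0.00287·84 - 0.146 = 0.0137z*, so z* = 0.0951/0.0137 = 6.94.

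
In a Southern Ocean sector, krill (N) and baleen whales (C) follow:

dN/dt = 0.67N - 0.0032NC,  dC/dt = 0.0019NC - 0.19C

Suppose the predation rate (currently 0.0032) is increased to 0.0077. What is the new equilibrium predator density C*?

C* ≈ 87

At the interior fixed point, setting dN/dt = 0 with N > 0 fixes C* = (prey growth rate)/(NC coefficient) — independent of the other coefficients.
With the change, C* = 0.67/0.0077 = 87; it falls from 209.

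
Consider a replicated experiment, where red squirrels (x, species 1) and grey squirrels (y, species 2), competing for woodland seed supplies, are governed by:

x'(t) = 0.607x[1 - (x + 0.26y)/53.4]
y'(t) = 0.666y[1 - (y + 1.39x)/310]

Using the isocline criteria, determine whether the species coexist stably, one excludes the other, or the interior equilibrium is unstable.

Compare the nullcline intercepts: K1/α12 = 53.4/0.26 = 205 < K2 = 310; K2/α21 = 310/1.39 = 223 > K1 = 53.4.
Since the inequalities point opposite ways, species 2 can invade but species 1 cannot.

species 2 excludes species 1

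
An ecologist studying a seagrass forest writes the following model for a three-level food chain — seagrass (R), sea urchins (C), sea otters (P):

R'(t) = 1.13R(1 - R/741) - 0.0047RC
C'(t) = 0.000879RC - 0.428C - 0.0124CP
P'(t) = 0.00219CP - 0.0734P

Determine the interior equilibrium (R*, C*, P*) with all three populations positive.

R* ≈ 638, C* ≈ 33.5, P* ≈ 10.7

From dP/dt = 0: 0.00219C* = 0.0734, so C* = 33.5.
From dR/dt = 0: 1.13(1 - R*/741) = 0.0047·33.5, giving R* = 741·(1 - 0.139) = 638.
From dC/dt = 0: 0.000879·638 - 0.428 = 0.0124P*, so P* = 0.133/0.0124 = 10.7.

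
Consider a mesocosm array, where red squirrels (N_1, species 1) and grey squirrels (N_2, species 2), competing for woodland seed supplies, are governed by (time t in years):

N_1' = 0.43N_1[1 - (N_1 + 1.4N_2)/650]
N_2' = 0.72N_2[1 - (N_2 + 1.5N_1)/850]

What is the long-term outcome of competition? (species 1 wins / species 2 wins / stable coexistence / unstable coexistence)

unstable coexistence (outcome depends on initial conditions)

Compare the nullcline intercepts: K1/α12 = 650/1.4 = 464 < K2 = 850; K2/α21 = 850/1.5 = 567 < K1 = 650.
Since both are reversed, neither can invade when rare; the interior point is a saddle.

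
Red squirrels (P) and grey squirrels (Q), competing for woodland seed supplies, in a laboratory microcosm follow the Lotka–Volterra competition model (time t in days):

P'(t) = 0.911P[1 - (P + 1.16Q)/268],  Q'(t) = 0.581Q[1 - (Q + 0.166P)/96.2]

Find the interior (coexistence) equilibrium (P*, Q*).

Setting both brackets to zero gives the nullclines P + 1.16Q = 268 and 0.166P + Q = 96.2.
Substituting Q = 96.2 - 0.166P into the first: P(1 - 1.16·0.166) = 268 - 1.16·96.2.
So P* = 156/0.807 = 194, and then Q* = 96.2 - 0.166·194 = 64.

P* ≈ 194, Q* ≈ 64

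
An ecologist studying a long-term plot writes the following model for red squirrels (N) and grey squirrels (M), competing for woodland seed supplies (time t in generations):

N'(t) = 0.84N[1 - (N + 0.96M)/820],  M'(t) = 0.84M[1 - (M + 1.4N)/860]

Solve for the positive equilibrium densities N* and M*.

N* ≈ 16.3, M* ≈ 837

Setting both brackets to zero gives the nullclines N + 0.96M = 820 and 1.4N + M = 860.
Substituting M = 860 - 1.4N into the first: N(1 - 0.96·1.4) = 820 - 0.96·860.
So N* = -5.6/-0.344 = 16.3, and then M* = 860 - 1.4·16.3 = 837.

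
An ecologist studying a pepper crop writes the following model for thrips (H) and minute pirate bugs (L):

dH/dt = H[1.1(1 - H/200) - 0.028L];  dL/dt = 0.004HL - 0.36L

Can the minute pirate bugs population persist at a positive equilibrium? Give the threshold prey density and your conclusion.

The predator equation gives dL/dt > 0 only when H > 0.36/0.004 = 90.
Without the predator, H → K = 200. Since 200 > 90, the predator can invade and persist.

Threshold H = 90; K > 90, so yes, the predator persists.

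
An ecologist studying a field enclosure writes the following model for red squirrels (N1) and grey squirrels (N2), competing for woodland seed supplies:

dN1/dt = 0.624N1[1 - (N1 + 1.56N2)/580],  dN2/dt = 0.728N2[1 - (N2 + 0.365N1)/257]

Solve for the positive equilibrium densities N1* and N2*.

N1* ≈ 416, N2* ≈ 105

Setting both brackets to zero gives the nullclines N1 + 1.56N2 = 580 and 0.365N1 + N2 = 257.
Substituting N2 = 257 - 0.365N1 into the first: N1(1 - 1.56·0.365) = 580 - 1.56·257.
So N1* = 179/0.431 = 416, and then N2* = 257 - 0.365·416 = 105.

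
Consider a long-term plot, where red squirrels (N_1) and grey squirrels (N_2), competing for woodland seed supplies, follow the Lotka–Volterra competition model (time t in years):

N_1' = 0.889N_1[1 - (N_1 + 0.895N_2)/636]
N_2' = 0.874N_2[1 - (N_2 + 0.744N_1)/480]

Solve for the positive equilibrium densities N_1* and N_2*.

N_1* ≈ 618, N_2* ≈ 20.4

Setting both brackets to zero gives the nullclines N_1 + 0.895N_2 = 636 and 0.744N_1 + N_2 = 480.
Substituting N_2 = 480 - 0.744N_1 into the first: N_1(1 - 0.895·0.744) = 636 - 0.895·480.
So N_1* = 206/0.334 = 618, and then N_2* = 480 - 0.744·618 = 20.4.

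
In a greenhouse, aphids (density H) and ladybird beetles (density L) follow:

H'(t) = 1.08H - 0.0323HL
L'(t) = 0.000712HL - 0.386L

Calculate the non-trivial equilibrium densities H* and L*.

H* ≈ 542, L* ≈ 33.4

Set dL/dt = 0 with L > 0: 0.000712H - 0.386 = 0, so H* = 0.386/0.000712 = 542.
Set dH/dt = 0 with H > 0: 1.08 - 0.0323L = 0, so L* = 1.08/0.0323 = 33.4.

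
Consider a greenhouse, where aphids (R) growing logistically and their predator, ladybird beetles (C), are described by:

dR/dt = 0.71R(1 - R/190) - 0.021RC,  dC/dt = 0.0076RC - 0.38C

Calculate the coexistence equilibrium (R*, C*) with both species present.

From dC/dt = 0 with C > 0: 0.0076R* = 0.38, so R* = 50.
Substitute into dR/dt = 0: 0.71(1 - 50/190) = 0.021C*.
The bracket is 0.737, giving C* = 0.523/0.021 = 24.9.

R* ≈ 50, C* ≈ 24.9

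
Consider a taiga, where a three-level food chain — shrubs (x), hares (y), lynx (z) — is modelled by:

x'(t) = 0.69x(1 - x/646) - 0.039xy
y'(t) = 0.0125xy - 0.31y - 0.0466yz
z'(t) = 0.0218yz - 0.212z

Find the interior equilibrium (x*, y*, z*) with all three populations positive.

x* ≈ 291, y* ≈ 9.72, z* ≈ 71.4

From dz/dt = 0: 0.0218y* = 0.212, so y* = 9.72.
From dx/dt = 0: 0.69(1 - x*/646) = 0.039·9.72, giving x* = 646·(1 - 0.55) = 291.
From dy/dt = 0: 0.0125·291 - 0.31 = 0.0466z*, so z* = 3.33/0.0466 = 71.4.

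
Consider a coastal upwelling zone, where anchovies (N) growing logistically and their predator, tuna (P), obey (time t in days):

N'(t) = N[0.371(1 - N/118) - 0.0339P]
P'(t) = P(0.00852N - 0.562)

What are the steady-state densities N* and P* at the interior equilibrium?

From dP/dt = 0 with P > 0: 0.00852N* = 0.562, so N* = 66.
Substitute into dN/dt = 0: 0.371(1 - 66/118) = 0.0339P*.
The bracket is 0.441, giving P* = 0.164/0.0339 = 4.83.

N* ≈ 66, P* ≈ 4.83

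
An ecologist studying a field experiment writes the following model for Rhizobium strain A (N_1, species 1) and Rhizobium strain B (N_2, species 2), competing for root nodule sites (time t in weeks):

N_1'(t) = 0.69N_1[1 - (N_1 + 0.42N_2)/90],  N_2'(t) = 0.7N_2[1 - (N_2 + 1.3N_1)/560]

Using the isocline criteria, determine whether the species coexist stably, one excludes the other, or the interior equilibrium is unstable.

Compare the nullcline intercepts: K1/α12 = 90/0.42 = 214 < K2 = 560; K2/α21 = 560/1.3 = 431 > K1 = 90.
Since the inequalities point opposite ways, species 2 can invade but species 1 cannot.

species 2 excludes species 1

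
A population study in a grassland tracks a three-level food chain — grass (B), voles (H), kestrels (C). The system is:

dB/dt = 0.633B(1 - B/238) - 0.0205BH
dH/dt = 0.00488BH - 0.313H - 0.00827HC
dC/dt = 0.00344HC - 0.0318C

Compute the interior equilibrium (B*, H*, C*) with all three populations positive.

From dC/dt = 0: 0.00344H* = 0.0318, so H* = 9.24.
From dB/dt = 0: 0.633(1 - B*/238) = 0.0205·9.24, giving B* = 238·(1 - 0.299) = 167.
From dH/dt = 0: 0.00488·167 - 0.313 = 0.00827C*, so C* = 0.501/0.00827 = 60.5.

B* ≈ 167, H* ≈ 9.24, C* ≈ 60.5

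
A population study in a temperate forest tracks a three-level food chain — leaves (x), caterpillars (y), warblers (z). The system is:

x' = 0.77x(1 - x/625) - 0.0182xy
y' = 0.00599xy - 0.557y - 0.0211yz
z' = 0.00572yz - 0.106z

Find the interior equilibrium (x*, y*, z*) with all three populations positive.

x* ≈ 351, y* ≈ 18.5, z* ≈ 73.3

From dz/dt = 0: 0.00572y* = 0.106, so y* = 18.5.
From dx/dt = 0: 0.77(1 - x*/625) = 0.0182·18.5, giving x* = 625·(1 - 0.438) = 351.
From dy/dt = 0: 0.00599·351 - 0.557 = 0.0211z*, so z* = 1.55/0.0211 = 73.3.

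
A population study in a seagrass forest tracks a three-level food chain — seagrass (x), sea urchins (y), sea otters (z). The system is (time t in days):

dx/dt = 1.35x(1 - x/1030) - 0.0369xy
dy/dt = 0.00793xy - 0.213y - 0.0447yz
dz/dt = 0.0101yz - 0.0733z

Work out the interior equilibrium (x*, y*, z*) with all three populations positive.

From dz/dt = 0: 0.0101y* = 0.0733, so y* = 7.26.
From dx/dt = 0: 1.35(1 - x*/1030) = 0.0369·7.26, giving x* = 1030·(1 - 0.198) = 826.
From dy/dt = 0: 0.00793·826 - 0.213 = 0.0447z*, so z* = 6.33/0.0447 = 142.

x* ≈ 826, y* ≈ 7.26, z* ≈ 142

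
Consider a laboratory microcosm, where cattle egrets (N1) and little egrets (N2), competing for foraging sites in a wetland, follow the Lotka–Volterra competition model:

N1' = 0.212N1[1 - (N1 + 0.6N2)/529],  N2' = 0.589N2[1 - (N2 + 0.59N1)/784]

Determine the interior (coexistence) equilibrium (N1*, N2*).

N1* ≈ 90.7, N2* ≈ 730

Setting both brackets to zero gives the nullclines N1 + 0.6N2 = 529 and 0.59N1 + N2 = 784.
Substituting N2 = 784 - 0.59N1 into the first: N1(1 - 0.6·0.59) = 529 - 0.6·784.
So N1* = 58.6/0.646 = 90.7, and then N2* = 784 - 0.59·90.7 = 730.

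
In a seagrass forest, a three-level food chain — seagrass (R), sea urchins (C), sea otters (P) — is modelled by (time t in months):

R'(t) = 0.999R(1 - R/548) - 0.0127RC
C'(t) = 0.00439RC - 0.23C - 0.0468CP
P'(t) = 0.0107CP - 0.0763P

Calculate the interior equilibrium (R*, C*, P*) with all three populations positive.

From dP/dt = 0: 0.0107C* = 0.0763, so C* = 7.13.
From dR/dt = 0: 0.999(1 - R*/548) = 0.0127·7.13, giving R* = 548·(1 - 0.0907) = 498.
From dC/dt = 0: 0.00439·498 - 0.23 = 0.0468P*, so P* = 1.96/0.0468 = 41.8.

R* ≈ 498, C* ≈ 7.13, P* ≈ 41.8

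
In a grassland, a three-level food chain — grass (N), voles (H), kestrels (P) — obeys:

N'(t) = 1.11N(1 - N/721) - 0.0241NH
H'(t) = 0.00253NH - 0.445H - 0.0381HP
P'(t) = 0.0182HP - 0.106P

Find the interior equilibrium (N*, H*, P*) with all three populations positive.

N* ≈ 630, H* ≈ 5.82, P* ≈ 30.1

From dP/dt = 0: 0.0182H* = 0.106, so H* = 5.82.
From dN/dt = 0: 1.11(1 - N*/721) = 0.0241·5.82, giving N* = 721·(1 - 0.126) = 630.
From dH/dt = 0: 0.00253·630 - 0.445 = 0.0381P*, so P* = 1.15/0.0381 = 30.1.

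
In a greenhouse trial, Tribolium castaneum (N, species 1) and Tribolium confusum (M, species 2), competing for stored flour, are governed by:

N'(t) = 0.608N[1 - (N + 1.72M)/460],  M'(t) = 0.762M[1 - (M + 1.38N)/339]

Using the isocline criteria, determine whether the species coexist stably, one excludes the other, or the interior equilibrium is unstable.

Compare the nullcline intercepts: K1/α12 = 460/1.72 = 267 < K2 = 339; K2/α21 = 339/1.38 = 246 < K1 = 460.
Since both are reversed, neither can invade when rare; the interior point is a saddle.

unstable coexistence (outcome depends on initial conditions)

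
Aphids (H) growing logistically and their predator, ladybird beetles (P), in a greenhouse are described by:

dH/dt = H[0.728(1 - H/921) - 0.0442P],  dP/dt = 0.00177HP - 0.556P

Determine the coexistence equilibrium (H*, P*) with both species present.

H* ≈ 314, P* ≈ 10.9

From dP/dt = 0 with P > 0: 0.00177H* = 0.556, so H* = 314.
Substitute into dH/dt = 0: 0.728(1 - 314/921) = 0.0442P*.
The bracket is 0.659, giving P* = 0.48/0.0442 = 10.9.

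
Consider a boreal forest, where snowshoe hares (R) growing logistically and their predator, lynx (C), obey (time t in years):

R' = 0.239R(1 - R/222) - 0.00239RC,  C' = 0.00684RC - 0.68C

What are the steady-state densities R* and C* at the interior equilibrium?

R* ≈ 99.4, C* ≈ 55.2

From dC/dt = 0 with C > 0: 0.00684R* = 0.68, so R* = 99.4.
Substitute into dR/dt = 0: 0.239(1 - 99.4/222) = 0.00239C*.
The bracket is 0.552, giving C* = 0.132/0.00239 = 55.2.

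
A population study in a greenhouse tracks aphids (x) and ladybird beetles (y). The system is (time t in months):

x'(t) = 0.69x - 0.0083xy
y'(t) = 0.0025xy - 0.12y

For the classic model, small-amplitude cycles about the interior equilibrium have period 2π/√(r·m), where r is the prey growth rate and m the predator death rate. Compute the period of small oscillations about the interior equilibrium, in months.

T ≈ 21.8 months

Here r = 0.69 and m = 0.12, so r·m = 0.0828.
ω = √0.0828 = 0.288 per month, hence T = 2π/ω ≈ 21.8 months.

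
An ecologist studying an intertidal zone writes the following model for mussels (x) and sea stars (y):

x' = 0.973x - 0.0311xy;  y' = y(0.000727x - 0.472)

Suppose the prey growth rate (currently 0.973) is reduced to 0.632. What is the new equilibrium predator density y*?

y* ≈ 20.3

At the interior fixed point, setting dx/dt = 0 with x > 0 fixes y* = (prey growth rate)/(xy coefficient) — independent of the other coefficients.
With the change, y* = 0.632/0.0311 = 20.3; it falls from 31.3.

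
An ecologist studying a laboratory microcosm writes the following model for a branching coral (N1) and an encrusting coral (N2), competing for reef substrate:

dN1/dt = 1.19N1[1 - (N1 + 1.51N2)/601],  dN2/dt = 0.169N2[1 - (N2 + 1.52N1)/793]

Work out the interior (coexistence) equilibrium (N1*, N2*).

Setting both brackets to zero gives the nullclines N1 + 1.51N2 = 601 and 1.52N1 + N2 = 793.
Substituting N2 = 793 - 1.52N1 into the first: N1(1 - 1.51·1.52) = 601 - 1.51·793.
So N1* = -596/-1.3 = 460, and then N2* = 793 - 1.52·460 = 93.1.

N1* ≈ 460, N2* ≈ 93.1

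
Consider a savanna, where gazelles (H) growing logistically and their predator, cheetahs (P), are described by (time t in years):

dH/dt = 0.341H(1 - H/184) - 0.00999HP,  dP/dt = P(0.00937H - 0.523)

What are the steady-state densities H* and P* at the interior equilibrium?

From dP/dt = 0 with P > 0: 0.00937H* = 0.523, so H* = 55.8.
Substitute into dH/dt = 0: 0.341(1 - 55.8/184) = 0.00999P*.
The bracket is 0.697, giving P* = 0.238/0.00999 = 23.8.

H* ≈ 55.8, P* ≈ 23.8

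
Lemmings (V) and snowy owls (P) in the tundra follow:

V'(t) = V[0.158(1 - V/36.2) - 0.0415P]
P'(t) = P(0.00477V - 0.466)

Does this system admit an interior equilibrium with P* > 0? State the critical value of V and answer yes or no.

The predator equation gives dP/dt > 0 only when V > 0.466/0.00477 = 97.7.
Without the predator, V → K = 36.2. Since 36.2 < 97.7, the predator cannot invade.

Threshold V = 97.7; K < 97.7, so no, the predator goes extinct.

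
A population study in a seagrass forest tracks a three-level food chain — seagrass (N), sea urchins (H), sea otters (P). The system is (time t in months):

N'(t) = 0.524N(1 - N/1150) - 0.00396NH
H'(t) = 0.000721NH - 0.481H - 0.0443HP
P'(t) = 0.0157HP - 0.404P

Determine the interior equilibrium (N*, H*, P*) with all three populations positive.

From dP/dt = 0: 0.0157H* = 0.404, so H* = 25.7.
From dN/dt = 0: 0.524(1 - N*/1150) = 0.00396·25.7, giving N* = 1150·(1 - 0.194) = 926.
From dH/dt = 0: 0.000721·926 - 0.481 = 0.0443P*, so P* = 0.187/0.0443 = 4.22.

N* ≈ 926, H* ≈ 25.7, P* ≈ 4.22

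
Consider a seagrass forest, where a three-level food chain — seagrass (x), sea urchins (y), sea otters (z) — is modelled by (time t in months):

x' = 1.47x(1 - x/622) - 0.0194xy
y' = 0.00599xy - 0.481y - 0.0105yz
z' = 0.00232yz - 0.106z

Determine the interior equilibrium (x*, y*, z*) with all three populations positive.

From dz/dt = 0: 0.00232y* = 0.106, so y* = 45.7.
From dx/dt = 0: 1.47(1 - x*/622) = 0.0194·45.7, giving x* = 622·(1 - 0.603) = 247.
From dy/dt = 0: 0.00599·247 - 0.481 = 0.0105z*, so z* = 0.998/0.0105 = 95.1.

x* ≈ 247, y* ≈ 45.7, z* ≈ 95.1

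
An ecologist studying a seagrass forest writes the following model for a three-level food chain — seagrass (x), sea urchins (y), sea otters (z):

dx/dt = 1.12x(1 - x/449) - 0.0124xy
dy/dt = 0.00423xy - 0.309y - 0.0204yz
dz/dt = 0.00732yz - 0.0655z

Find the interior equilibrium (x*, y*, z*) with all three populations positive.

x* ≈ 405, y* ≈ 8.95, z* ≈ 68.7

From dz/dt = 0: 0.00732y* = 0.0655, so y* = 8.95.
From dx/dt = 0: 1.12(1 - x*/449) = 0.0124·8.95, giving x* = 449·(1 - 0.0991) = 405.
From dy/dt = 0: 0.00423·405 - 0.309 = 0.0204z*, so z* = 1.4/0.0204 = 68.7.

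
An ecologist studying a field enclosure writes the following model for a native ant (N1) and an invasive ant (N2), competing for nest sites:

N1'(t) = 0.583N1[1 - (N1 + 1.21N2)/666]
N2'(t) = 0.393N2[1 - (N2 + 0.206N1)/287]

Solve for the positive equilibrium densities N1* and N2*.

Setting both brackets to zero gives the nullclines N1 + 1.21N2 = 666 and 0.206N1 + N2 = 287.
Substituting N2 = 287 - 0.206N1 into the first: N1(1 - 1.21·0.206) = 666 - 1.21·287.
So N1* = 319/0.751 = 425, and then N2* = 287 - 0.206·425 = 200.

N1* ≈ 425, N2* ≈ 200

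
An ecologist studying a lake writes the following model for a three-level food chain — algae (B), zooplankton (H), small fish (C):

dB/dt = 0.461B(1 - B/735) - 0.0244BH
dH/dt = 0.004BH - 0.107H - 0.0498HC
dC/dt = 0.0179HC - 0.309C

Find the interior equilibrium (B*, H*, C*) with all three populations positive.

From dC/dt = 0: 0.0179H* = 0.309, so H* = 17.3.
From dB/dt = 0: 0.461(1 - B*/735) = 0.0244·17.3, giving B* = 735·(1 - 0.914) = 63.4.
From dH/dt = 0: 0.004·63.4 - 0.107 = 0.0498C*, so C* = 0.147/0.0498 = 2.95.

B* ≈ 63.4, H* ≈ 17.3, C* ≈ 2.95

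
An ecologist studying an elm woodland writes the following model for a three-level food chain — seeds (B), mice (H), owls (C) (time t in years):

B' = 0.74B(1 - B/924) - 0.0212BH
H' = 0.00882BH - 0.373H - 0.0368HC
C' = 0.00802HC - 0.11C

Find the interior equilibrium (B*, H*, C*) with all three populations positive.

B* ≈ 561, H* ≈ 13.7, C* ≈ 124

From dC/dt = 0: 0.00802H* = 0.11, so H* = 13.7.
From dB/dt = 0: 0.74(1 - B*/924) = 0.0212·13.7, giving B* = 924·(1 - 0.393) = 561.
From dH/dt = 0: 0.00882·561 - 0.373 = 0.0368C*, so C* = 4.57/0.0368 = 124.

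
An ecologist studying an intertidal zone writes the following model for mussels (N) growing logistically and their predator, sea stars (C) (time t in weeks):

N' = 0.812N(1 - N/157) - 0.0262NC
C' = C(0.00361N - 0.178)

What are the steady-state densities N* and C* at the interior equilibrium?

From dC/dt = 0 with C > 0: 0.00361N* = 0.178, so N* = 49.3.
Substitute into dN/dt = 0: 0.812(1 - 49.3/157) = 0.0262C*.
The bracket is 0.686, giving C* = 0.557/0.0262 = 21.3.

N* ≈ 49.3, C* ≈ 21.3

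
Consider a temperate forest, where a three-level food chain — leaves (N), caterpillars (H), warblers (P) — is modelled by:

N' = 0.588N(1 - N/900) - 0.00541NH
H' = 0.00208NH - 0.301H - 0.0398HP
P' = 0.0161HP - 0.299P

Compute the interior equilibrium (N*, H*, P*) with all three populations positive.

N* ≈ 746, H* ≈ 18.6, P* ≈ 31.4

From dP/dt = 0: 0.0161H* = 0.299, so H* = 18.6.
From dN/dt = 0: 0.588(1 - N*/900) = 0.00541·18.6, giving N* = 900·(1 - 0.171) = 746.
From dH/dt = 0: 0.00208·746 - 0.301 = 0.0398P*, so P* = 1.25/0.0398 = 31.4.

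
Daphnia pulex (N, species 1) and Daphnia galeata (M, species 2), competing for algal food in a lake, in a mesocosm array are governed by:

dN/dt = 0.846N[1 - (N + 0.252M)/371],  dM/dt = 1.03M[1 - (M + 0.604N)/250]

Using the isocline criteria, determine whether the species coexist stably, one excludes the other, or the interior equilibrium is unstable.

stable coexistence

Compare the nullcline intercepts: K1/α12 = 371/0.252 = 1470 > K2 = 250; K2/α21 = 250/0.604 = 414 > K1 = 371.
Since both inequalities hold, each species can invade when rare, so the interior equilibrium is stable.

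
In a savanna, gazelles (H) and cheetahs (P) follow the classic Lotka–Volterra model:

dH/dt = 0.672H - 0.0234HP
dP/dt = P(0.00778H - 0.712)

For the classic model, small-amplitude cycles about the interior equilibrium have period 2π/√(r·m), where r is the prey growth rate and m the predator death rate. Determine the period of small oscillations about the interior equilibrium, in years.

T ≈ 9.08 years

Here r = 0.672 and m = 0.712, so r·m = 0.478.
ω = √0.478 = 0.692 per year, hence T = 2π/ω ≈ 9.08 years.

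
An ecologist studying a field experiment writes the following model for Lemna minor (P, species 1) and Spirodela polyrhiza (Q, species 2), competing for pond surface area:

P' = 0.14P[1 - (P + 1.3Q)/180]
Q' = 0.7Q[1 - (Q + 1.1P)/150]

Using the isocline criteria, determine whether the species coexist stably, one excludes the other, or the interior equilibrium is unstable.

Compare the nullcline intercepts: K1/α12 = 180/1.3 = 138 < K2 = 150; K2/α21 = 150/1.1 = 136 < K1 = 180.
Since both are reversed, neither can invade when rare; the interior point is a saddle.

unstable coexistence (outcome depends on initial conditions)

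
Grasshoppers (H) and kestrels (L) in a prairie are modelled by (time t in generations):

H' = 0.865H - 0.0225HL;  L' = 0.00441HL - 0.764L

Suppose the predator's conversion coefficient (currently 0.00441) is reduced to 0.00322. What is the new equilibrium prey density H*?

At the interior fixed point, setting dL/dt = 0 with L > 0 fixes H* = (predator death rate)/(HL coefficient) — independent of the other coefficients.
With the change, H* = 0.764/0.00322 = 237; it rises from 173.

H* ≈ 237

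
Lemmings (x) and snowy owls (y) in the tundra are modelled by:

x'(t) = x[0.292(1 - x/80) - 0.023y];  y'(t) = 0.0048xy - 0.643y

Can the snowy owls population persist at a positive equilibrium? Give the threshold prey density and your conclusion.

The predator equation gives dy/dt > 0 only when x > 0.643/0.0048 = 134.
Without the predator, x → K = 80. Since 80 < 134, the predator cannot invade.

Threshold x = 134; K < 134, so no, the predator goes extinct.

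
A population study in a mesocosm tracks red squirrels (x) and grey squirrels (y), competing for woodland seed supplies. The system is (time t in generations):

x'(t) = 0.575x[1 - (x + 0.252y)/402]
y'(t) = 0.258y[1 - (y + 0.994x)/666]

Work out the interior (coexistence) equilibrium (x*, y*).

x* ≈ 312, y* ≈ 355

Setting both brackets to zero gives the nullclines x + 0.252y = 402 and 0.994x + y = 666.
Substituting y = 666 - 0.994x into the first: x(1 - 0.252·0.994) = 402 - 0.252·666.
So x* = 234/0.75 = 312, and then y* = 666 - 0.994·312 = 355.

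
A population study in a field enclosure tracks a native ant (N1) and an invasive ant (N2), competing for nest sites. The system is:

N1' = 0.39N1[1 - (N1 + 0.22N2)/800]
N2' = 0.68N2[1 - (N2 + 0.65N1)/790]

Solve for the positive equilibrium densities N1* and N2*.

Setting both brackets to zero gives the nullclines N1 + 0.22N2 = 800 and 0.65N1 + N2 = 790.
Substituting N2 = 790 - 0.65N1 into the first: N1(1 - 0.22·0.65) = 800 - 0.22·790.
So N1* = 626/0.857 = 731, and then N2* = 790 - 0.65·731 = 315.

N1* ≈ 731, N2* ≈ 315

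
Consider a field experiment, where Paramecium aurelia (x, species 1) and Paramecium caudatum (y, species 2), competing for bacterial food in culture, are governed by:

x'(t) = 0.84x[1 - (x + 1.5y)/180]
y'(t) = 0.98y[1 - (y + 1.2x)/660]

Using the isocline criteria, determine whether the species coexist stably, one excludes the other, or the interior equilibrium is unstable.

species 2 excludes species 1

Compare the nullcline intercepts: K1/α12 = 180/1.5 = 120 < K2 = 660; K2/α21 = 660/1.2 = 550 > K1 = 180.
Since the inequalities point opposite ways, species 2 can invade but species 1 cannot.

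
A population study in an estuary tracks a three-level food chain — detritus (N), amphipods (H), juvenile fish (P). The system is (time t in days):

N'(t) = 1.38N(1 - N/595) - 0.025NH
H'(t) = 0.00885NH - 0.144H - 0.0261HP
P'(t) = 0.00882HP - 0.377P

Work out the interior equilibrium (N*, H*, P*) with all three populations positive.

From dP/dt = 0: 0.00882H* = 0.377, so H* = 42.7.
From dN/dt = 0: 1.38(1 - N*/595) = 0.025·42.7, giving N* = 595·(1 - 0.774) = 134.
From dH/dt = 0: 0.00885·134 - 0.144 = 0.0261P*, so P* = 1.04/0.0261 = 40.

N* ≈ 134, H* ≈ 42.7, P* ≈ 40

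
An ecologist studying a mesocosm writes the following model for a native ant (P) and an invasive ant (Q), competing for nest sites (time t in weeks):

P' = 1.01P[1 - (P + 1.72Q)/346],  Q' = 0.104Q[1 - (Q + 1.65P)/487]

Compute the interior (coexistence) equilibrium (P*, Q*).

P* ≈ 267, Q* ≈ 45.6

Setting both brackets to zero gives the nullclines P + 1.72Q = 346 and 1.65P + Q = 487.
Substituting Q = 487 - 1.65P into the first: P(1 - 1.72·1.65) = 346 - 1.72·487.
So P* = -492/-1.84 = 267, and then Q* = 487 - 1.65·267 = 45.6.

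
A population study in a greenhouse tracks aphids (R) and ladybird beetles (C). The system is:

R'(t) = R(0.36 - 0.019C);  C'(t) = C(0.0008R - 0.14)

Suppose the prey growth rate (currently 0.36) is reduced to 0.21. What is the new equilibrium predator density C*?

At the interior fixed point, setting dR/dt = 0 with R > 0 fixes C* = (prey growth rate)/(RC coefficient) — independent of the other coefficients.
With the change, C* = 0.21/0.019 = 11.1; it falls from 18.9.

C* ≈ 11.1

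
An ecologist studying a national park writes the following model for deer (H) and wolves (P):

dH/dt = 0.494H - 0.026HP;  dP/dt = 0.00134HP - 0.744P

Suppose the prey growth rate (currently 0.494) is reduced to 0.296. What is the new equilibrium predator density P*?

At the interior fixed point, setting dH/dt = 0 with H > 0 fixes P* = (prey growth rate)/(HP coefficient) — independent of the other coefficients.
With the change, P* = 0.296/0.026 = 11.4; it falls from 19.

P* ≈ 11.4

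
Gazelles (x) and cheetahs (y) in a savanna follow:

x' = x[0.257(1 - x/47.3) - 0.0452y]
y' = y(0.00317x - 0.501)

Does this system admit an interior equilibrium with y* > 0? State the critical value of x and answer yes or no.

The predator equation gives dy/dt > 0 only when x > 0.501/0.00317 = 158.
Without the predator, x → K = 47.3. Since 47.3 < 158, the predator cannot invade.

Threshold x = 158; K < 158, so no, the predator goes extinct.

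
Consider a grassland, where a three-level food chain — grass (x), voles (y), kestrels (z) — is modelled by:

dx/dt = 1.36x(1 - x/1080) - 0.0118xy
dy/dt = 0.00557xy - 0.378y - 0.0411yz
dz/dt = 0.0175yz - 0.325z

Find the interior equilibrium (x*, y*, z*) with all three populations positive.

x* ≈ 906, y* ≈ 18.6, z* ≈ 114

From dz/dt = 0: 0.0175y* = 0.325, so y* = 18.6.
From dx/dt = 0: 1.36(1 - x*/1080) = 0.0118·18.6, giving x* = 1080·(1 - 0.161) = 906.
From dy/dt = 0: 0.00557·906 - 0.378 = 0.0411z*, so z* = 4.67/0.0411 = 114.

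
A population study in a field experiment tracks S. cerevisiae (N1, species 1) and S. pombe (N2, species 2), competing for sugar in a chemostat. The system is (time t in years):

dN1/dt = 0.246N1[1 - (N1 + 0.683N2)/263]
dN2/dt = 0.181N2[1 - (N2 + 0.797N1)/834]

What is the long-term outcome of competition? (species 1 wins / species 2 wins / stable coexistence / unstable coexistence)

Compare the nullcline intercepts: K1/α12 = 263/0.683 = 385 < K2 = 834; K2/α21 = 834/0.797 = 1050 > K1 = 263.
Since the inequalities point opposite ways, species 2 can invade but species 1 cannot.

species 2 excludes species 1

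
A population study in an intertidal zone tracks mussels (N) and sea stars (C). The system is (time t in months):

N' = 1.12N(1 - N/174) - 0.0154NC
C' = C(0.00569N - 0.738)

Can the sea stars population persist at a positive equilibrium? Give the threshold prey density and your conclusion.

The predator equation gives dC/dt > 0 only when N > 0.738/0.00569 = 130.
Without the predator, N → K = 174. Since 174 > 130, the predator can invade and persist.

Threshold N = 130; K > 130, so yes, the predator persists.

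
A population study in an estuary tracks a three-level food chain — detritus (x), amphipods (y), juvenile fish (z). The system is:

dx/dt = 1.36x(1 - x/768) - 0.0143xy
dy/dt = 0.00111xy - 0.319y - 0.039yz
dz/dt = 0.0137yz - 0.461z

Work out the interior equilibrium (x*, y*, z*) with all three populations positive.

From dz/dt = 0: 0.0137y* = 0.461, so y* = 33.6.
From dx/dt = 0: 1.36(1 - x*/768) = 0.0143·33.6, giving x* = 768·(1 - 0.354) = 496.
From dy/dt = 0: 0.00111·496 - 0.319 = 0.039z*, so z* = 0.232/0.039 = 5.95.

x* ≈ 496, y* ≈ 33.6, z* ≈ 5.95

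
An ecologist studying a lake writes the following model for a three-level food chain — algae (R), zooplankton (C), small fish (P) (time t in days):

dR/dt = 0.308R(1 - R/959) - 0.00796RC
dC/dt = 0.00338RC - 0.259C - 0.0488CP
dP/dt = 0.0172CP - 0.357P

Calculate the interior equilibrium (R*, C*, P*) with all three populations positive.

R* ≈ 445, C* ≈ 20.8, P* ≈ 25.5

From dP/dt = 0: 0.0172C* = 0.357, so C* = 20.8.
From dR/dt = 0: 0.308(1 - R*/959) = 0.00796·20.8, giving R* = 959·(1 - 0.536) = 445.
From dC/dt = 0: 0.00338·445 - 0.259 = 0.0488P*, so P* = 1.24/0.0488 = 25.5.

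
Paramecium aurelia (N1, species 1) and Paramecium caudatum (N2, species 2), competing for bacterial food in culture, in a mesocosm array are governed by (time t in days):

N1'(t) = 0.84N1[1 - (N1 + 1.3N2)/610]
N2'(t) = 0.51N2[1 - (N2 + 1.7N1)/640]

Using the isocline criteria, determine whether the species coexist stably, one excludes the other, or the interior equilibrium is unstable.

unstable coexistence (outcome depends on initial conditions)

Compare the nullcline intercepts: K1/α12 = 610/1.3 = 469 < K2 = 640; K2/α21 = 640/1.7 = 376 < K1 = 610.
Since both are reversed, neither can invade when rare; the interior point is a saddle.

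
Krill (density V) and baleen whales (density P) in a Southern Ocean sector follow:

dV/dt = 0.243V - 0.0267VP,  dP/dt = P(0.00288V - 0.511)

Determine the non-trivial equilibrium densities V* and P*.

V* ≈ 177, P* ≈ 9.1

Set dP/dt = 0 with P > 0: 0.00288V - 0.511 = 0, so V* = 0.511/0.00288 = 177.
Set dV/dt = 0 with V > 0: 0.243 - 0.0267P = 0, so P* = 0.243/0.0267 = 9.1.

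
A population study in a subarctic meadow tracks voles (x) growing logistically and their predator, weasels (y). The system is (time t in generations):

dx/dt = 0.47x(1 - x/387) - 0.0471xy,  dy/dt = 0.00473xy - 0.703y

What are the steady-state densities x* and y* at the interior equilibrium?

From dy/dt = 0 with y > 0: 0.00473x* = 0.703, so x* = 149.
Substitute into dx/dt = 0: 0.47(1 - 149/387) = 0.0471y*.
The bracket is 0.616, giving y* = 0.289/0.0471 = 6.15.

x* ≈ 149, y* ≈ 6.15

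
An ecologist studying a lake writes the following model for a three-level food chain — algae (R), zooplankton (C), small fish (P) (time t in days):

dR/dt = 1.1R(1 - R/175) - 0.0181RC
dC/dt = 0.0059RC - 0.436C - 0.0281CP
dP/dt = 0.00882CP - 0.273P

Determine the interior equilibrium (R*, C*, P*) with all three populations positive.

R* ≈ 85.9, C* ≈ 31, P* ≈ 2.51

From dP/dt = 0: 0.00882C* = 0.273, so C* = 31.
From dR/dt = 0: 1.1(1 - R*/175) = 0.0181·31, giving R* = 175·(1 - 0.509) = 85.9.
From dC/dt = 0: 0.0059·85.9 - 0.436 = 0.0281P*, so P* = 0.0706/0.0281 = 2.51.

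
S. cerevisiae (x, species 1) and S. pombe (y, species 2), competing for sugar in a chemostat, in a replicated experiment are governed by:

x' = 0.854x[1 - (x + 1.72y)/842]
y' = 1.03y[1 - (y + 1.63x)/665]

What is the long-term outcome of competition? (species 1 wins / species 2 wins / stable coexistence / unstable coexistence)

unstable coexistence (outcome depends on initial conditions)

Compare the nullcline intercepts: K1/α12 = 842/1.72 = 490 < K2 = 665; K2/α21 = 665/1.63 = 408 < K1 = 842.
Since both are reversed, neither can invade when rare; the interior point is a saddle.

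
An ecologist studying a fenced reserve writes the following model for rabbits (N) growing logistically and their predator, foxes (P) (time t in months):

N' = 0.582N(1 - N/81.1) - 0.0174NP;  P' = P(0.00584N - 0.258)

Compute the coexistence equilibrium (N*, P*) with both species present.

From dP/dt = 0 with P > 0: 0.00584N* = 0.258, so N* = 44.2.
Substitute into dN/dt = 0: 0.582(1 - 44.2/81.1) = 0.0174P*.
The bracket is 0.455, giving P* = 0.265/0.0174 = 15.2.

N* ≈ 44.2, P* ≈ 15.2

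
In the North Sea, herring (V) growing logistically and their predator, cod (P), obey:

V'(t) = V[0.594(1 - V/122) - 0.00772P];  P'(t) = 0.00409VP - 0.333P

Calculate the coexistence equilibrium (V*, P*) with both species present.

From dP/dt = 0 with P > 0: 0.00409V* = 0.333, so V* = 81.4.
Substitute into dV/dt = 0: 0.594(1 - 81.4/122) = 0.00772P*.
The bracket is 0.333, giving P* = 0.198/0.00772 = 25.6.

V* ≈ 81.4, P* ≈ 25.6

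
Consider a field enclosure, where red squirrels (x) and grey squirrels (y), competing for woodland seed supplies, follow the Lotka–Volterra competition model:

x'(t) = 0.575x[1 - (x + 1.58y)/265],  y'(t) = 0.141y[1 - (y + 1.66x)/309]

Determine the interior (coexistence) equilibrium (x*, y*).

Setting both brackets to zero gives the nullclines x + 1.58y = 265 and 1.66x + y = 309.
Substituting y = 309 - 1.66x into the first: x(1 - 1.58·1.66) = 265 - 1.58·309.
So x* = -223/-1.62 = 138, and then y* = 309 - 1.66·138 = 80.7.

x* ≈ 138, y* ≈ 80.7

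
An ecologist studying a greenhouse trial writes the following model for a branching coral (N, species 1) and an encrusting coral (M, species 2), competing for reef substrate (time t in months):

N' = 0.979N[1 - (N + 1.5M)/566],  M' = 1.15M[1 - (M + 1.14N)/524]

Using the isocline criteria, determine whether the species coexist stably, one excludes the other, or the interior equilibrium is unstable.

Compare the nullcline intercepts: K1/α12 = 566/1.5 = 377 < K2 = 524; K2/α21 = 524/1.14 = 460 < K1 = 566.
Since both are reversed, neither can invade when rare; the interior point is a saddle.

unstable coexistence (outcome depends on initial conditions)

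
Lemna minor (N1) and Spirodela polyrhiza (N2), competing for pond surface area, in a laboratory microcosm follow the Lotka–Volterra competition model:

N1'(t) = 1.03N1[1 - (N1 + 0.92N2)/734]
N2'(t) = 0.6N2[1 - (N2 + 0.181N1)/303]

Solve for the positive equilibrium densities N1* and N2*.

Setting both brackets to zero gives the nullclines N1 + 0.92N2 = 734 and 0.181N1 + N2 = 303.
Substituting N2 = 303 - 0.181N1 into the first: N1(1 - 0.92·0.181) = 734 - 0.92·303.
So N1* = 455/0.833 = 546, and then N2* = 303 - 0.181·546 = 204.

N1* ≈ 546, N2* ≈ 204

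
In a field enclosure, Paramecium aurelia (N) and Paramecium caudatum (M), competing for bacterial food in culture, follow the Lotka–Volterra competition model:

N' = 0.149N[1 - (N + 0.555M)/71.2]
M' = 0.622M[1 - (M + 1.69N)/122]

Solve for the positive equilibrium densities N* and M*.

N* ≈ 56.2, M* ≈ 26.9

Setting both brackets to zero gives the nullclines N + 0.555M = 71.2 and 1.69N + M = 122.
Substituting M = 122 - 1.69N into the first: N(1 - 0.555·1.69) = 71.2 - 0.555·122.
So N* = 3.49/0.062 = 56.2, and then M* = 122 - 1.69·56.2 = 26.9.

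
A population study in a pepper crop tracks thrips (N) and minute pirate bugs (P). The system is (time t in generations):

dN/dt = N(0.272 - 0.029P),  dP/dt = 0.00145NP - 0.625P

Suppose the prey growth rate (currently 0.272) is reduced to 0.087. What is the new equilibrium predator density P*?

At the interior fixed point, setting dN/dt = 0 with N > 0 fixes P* = (prey growth rate)/(NP coefficient) — independent of the other coefficients.
With the change, P* = 0.087/0.029 = 3; it falls from 9.38.

P* ≈ 3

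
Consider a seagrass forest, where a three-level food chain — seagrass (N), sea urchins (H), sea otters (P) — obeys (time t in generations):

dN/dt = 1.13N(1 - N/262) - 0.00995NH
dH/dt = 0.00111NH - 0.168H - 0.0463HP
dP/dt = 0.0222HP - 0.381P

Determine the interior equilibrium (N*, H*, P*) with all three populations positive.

N* ≈ 222, H* ≈ 17.2, P* ≈ 1.7

From dP/dt = 0: 0.0222H* = 0.381, so H* = 17.2.
From dN/dt = 0: 1.13(1 - N*/262) = 0.00995·17.2, giving N* = 262·(1 - 0.151) = 222.
From dH/dt = 0: 0.00111·222 - 0.168 = 0.0463P*, so P* = 0.0789/0.0463 = 1.7.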